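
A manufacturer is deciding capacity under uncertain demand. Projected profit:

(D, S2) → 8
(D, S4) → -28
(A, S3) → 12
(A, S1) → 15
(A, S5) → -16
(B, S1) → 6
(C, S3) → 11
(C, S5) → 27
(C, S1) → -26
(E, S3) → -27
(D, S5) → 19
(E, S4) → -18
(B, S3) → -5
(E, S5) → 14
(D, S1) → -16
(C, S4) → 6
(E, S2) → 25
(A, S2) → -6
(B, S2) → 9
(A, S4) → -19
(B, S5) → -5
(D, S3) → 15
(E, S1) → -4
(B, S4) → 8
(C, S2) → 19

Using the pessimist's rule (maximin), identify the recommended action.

Row minima: A=-19, B=-5, C=-26, D=-28, E=-27
Best worst-case = -5 → B.

B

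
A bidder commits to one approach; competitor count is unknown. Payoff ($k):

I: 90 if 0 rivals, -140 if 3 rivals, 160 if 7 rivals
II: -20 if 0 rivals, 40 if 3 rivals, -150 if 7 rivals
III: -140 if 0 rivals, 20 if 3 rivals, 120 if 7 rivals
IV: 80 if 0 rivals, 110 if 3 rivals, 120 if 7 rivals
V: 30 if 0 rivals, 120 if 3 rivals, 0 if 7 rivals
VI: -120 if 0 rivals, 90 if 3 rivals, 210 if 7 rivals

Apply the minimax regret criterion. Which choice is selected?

IV

Column bests: 0 rivals=90, 3 rivals=120, 7 rivals=210.
I regrets: 0, 260, 50 → max 260
II regrets: 110, 80, 360 → max 360
III regrets: 230, 100, 90 → max 230
IV regrets: 10, 10, 90 → max 90
V regrets: 60, 0, 210 → max 210
VI regrets: 210, 30, 0 → max 210
Smallest max regret = 90 → IV.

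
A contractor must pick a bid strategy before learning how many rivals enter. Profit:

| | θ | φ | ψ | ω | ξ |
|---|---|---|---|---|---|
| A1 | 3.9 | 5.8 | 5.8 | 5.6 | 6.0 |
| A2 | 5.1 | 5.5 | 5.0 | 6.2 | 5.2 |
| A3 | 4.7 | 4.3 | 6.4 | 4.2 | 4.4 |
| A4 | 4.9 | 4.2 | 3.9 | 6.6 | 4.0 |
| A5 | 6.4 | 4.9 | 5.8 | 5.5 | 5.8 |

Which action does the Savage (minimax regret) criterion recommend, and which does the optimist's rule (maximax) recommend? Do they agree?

minimax regret → A5; maximax → A4 (disagree)

Column bests: θ=6.4, φ=5.8, ψ=6.4, ω=6.6, ξ=6.0.
A1 regrets: 2.5, 0.0, 0.6, 1.0, 0.0 → max 2.5
A2 regrets: 1.3, 0.3, 1.4, 0.4, 0.8 → max 1.4
A3 regrets: 1.7, 1.5, 0.0, 2.4, 1.6 → max 2.4
A4 regrets: 1.5, 1.6, 2.5, 0.0, 2.0 → max 2.5
A5 regrets: 0.0, 0.9, 0.6, 1.1, 0.2 → max 1.1
Smallest max regret = 1.1 → A5.
Row maxima: A1=6.0, A2=6.2, A3=6.4, A4=6.6, A5=6.4
Best best-case = 6.6 → A4.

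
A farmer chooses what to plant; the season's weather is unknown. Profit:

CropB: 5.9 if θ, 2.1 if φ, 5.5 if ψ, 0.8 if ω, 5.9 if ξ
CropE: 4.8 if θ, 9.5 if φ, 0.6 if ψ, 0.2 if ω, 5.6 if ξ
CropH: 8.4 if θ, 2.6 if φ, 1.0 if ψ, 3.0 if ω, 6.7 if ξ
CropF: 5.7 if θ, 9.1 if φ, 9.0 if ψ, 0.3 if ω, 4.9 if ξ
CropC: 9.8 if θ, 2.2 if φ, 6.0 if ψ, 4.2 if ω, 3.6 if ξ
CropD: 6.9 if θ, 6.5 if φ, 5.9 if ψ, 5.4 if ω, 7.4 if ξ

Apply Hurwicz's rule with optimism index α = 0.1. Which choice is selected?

CropD

CropB: 0.1·5.9 + 0.9·0.8 = 1.31
CropE: 0.1·9.5 + 0.9·0.2 = 1.13
CropH: 0.1·8.4 + 0.9·1.0 = 1.74
CropF: 0.1·9.1 + 0.9·0.3 = 1.18
CropC: 0.1·9.8 + 0.9·2.2 = 2.96
CropD: 0.1·7.4 + 0.9·5.4 = 5.6
Highest Hurwicz score = 5.6 → CropD.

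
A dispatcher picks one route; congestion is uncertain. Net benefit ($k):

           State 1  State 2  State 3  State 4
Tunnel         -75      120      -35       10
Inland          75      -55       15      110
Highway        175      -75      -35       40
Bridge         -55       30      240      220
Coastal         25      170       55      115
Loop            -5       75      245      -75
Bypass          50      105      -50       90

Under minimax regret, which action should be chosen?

Coastal

Column bests: State 1=175, State 2=170, State 3=245, State 4=220.
Tunnel regrets: 250, 50, 280, 210 → max 280
Inland regrets: 100, 225, 230, 110 → max 230
Highway regrets: 0, 245, 280, 180 → max 280
Bridge regrets: 230, 140, 5, 0 → max 230
Coastal regrets: 150, 0, 190, 105 → max 190
Loop regrets: 180, 95, 0, 295 → max 295
Bypass regrets: 125, 65, 295, 130 → max 295
Smallest max regret = 190 → Coastal.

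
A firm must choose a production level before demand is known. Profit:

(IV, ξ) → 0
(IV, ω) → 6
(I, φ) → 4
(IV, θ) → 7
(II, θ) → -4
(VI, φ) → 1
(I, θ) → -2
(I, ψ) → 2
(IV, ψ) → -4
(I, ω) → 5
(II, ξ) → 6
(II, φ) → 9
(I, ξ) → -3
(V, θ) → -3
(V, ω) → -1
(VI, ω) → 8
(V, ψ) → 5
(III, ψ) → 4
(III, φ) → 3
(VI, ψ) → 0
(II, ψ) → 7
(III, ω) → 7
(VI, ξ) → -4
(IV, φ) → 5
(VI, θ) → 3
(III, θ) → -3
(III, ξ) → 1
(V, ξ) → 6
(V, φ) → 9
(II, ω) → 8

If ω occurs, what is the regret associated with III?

Best payoff under ω is 8.
Regret = 8 − 7 = 1.

1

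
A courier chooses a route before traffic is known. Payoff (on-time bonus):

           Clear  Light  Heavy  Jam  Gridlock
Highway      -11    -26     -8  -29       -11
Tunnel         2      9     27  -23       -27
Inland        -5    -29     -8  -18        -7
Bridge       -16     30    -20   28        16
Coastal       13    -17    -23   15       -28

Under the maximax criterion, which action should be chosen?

Bridge

Row maxima: Highway=-8, Tunnel=27, Inland=-5, Bridge=30, Coastal=15
Best best-case = 30 → Bridge.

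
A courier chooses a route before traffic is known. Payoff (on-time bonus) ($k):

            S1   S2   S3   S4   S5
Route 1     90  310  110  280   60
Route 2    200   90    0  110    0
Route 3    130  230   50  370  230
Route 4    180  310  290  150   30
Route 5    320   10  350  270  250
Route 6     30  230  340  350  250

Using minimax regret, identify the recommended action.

Route 4

Column bests: S1=320, S2=310, S3=350, S4=370, S5=250.
Route 1 regrets: 230, 0, 240, 90, 190 → max 240
Route 2 regrets: 120, 220, 350, 260, 250 → max 350
Route 3 regrets: 190, 80, 300, 0, 20 → max 300
Route 4 regrets: 140, 0, 60, 220, 220 → max 220
Route 5 regrets: 0, 300, 0, 100, 0 → max 300
Route 6 regrets: 290, 80, 10, 20, 0 → max 290
Smallest max regret = 220 → Route 4.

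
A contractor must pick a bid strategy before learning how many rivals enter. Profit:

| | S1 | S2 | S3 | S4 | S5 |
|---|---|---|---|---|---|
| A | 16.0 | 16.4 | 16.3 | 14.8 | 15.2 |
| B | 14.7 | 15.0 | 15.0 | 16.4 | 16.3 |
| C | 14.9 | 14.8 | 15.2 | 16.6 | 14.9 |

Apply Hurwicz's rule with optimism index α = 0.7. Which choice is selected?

C

A: 0.7·16.4 + 0.3·14.8 = 15.92
B: 0.7·16.4 + 0.3·14.7 = 15.89
C: 0.7·16.6 + 0.3·14.8 = 16.06
Highest Hurwicz score = 16.06 → C.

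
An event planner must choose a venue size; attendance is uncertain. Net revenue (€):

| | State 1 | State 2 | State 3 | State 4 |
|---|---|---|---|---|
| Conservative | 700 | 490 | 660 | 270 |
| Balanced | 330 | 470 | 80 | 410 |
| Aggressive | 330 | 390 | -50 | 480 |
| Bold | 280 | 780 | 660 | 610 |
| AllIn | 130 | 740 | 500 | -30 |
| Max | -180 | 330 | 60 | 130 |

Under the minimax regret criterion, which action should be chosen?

Column bests: State 1=700, State 2=780, State 3=660, State 4=610.
Conservative regrets: 0, 290, 0, 340 → max 340
Balanced regrets: 370, 310, 580, 200 → max 580
Aggressive regrets: 370, 390, 710, 130 → max 710
Bold regrets: 420, 0, 0, 0 → max 420
AllIn regrets: 570, 40, 160, 640 → max 640
Max regrets: 880, 450, 600, 480 → max 880
Smallest max regret = 340 → Conservative.

Conservative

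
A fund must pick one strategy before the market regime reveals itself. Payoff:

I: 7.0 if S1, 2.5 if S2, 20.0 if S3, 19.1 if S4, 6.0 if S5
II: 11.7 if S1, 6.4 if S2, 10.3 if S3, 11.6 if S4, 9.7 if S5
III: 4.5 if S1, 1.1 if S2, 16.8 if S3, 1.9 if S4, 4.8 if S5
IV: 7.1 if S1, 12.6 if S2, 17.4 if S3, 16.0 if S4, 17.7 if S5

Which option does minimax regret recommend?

Column bests: S1=11.7, S2=12.6, S3=20.0, S4=19.1, S5=17.7.
I regrets: 4.7, 10.1, 0.0, 0.0, 11.7 → max 11.7
II regrets: 0.0, 6.2, 9.7, 7.5, 8.0 → max 9.7
III regrets: 7.2, 11.5, 3.2, 17.2, 12.9 → max 17.2
IV regrets: 4.6, 0.0, 2.6, 3.1, 0.0 → max 4.6
Smallest max regret = 4.6 → IV.

IV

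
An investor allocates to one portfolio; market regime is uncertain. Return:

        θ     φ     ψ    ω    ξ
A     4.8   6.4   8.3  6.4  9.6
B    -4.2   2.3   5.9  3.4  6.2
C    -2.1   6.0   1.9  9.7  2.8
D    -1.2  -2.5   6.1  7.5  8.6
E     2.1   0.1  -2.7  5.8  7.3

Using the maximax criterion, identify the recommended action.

C

Row maxima: A=9.6, B=6.2, C=9.7, D=8.6, E=7.3
Best best-case = 9.7 → C.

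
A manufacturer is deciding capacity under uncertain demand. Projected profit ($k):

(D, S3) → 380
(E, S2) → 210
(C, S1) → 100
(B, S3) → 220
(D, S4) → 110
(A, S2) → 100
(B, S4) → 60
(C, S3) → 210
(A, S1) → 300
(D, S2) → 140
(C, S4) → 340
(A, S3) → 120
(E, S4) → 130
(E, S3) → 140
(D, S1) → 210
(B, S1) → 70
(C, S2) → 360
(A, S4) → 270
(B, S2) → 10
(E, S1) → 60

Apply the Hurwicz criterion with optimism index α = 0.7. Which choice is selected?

A: 0.7·300 + 0.3·100 = 240
B: 0.7·220 + 0.3·10 = 157
C: 0.7·360 + 0.3·100 = 282
D: 0.7·380 + 0.3·110 = 299
E: 0.7·210 + 0.3·60 = 165
Highest Hurwicz score = 299 → D.

D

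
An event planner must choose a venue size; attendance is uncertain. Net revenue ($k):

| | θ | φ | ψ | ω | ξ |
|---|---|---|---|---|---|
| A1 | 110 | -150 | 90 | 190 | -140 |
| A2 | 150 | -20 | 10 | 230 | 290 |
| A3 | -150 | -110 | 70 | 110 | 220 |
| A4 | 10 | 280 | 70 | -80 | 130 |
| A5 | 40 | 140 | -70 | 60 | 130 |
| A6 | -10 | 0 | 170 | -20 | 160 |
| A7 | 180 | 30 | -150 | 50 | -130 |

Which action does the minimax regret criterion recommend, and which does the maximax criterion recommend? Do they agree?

Column bests: θ=180, φ=280, ψ=170, ω=230, ξ=290.
A1 regrets: 70, 430, 80, 40, 430 → max 430
A2 regrets: 30, 300, 160, 0, 0 → max 300
A3 regrets: 330, 390, 100, 120, 70 → max 390
A4 regrets: 170, 0, 100, 310, 160 → max 310
A5 regrets: 140, 140, 240, 170, 160 → max 240
A6 regrets: 190, 280, 0, 250, 130 → max 280
A7 regrets: 0, 250, 320, 180, 420 → max 420
Smallest max regret = 240 → A5.
Row maxima: A1=190, A2=290, A3=220, A4=280, A5=140, A6=170, A7=180
Best best-case = 290 → A2.

minimax regret → A5; maximax → A2 (disagree)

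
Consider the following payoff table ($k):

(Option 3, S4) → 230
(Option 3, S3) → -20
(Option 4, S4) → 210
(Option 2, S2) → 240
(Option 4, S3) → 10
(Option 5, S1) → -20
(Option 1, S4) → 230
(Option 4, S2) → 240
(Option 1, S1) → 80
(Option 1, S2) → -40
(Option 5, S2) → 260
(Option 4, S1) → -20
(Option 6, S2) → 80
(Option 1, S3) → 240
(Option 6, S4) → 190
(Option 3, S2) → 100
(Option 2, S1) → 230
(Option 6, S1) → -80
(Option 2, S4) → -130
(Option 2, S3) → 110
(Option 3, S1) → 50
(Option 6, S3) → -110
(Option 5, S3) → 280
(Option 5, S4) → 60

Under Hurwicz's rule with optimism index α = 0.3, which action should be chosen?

Option 1: 0.3·240 + 0.7·(-40) = 44
Option 2: 0.3·240 + 0.7·(-130) = -19
Option 3: 0.3·230 + 0.7·(-20) = 55
Option 4: 0.3·240 + 0.7·(-20) = 58
Option 5: 0.3·280 + 0.7·(-20) = 70
Option 6: 0.3·190 + 0.7·(-110) = -20
Highest Hurwicz score = 70 → Option 5.

Option 5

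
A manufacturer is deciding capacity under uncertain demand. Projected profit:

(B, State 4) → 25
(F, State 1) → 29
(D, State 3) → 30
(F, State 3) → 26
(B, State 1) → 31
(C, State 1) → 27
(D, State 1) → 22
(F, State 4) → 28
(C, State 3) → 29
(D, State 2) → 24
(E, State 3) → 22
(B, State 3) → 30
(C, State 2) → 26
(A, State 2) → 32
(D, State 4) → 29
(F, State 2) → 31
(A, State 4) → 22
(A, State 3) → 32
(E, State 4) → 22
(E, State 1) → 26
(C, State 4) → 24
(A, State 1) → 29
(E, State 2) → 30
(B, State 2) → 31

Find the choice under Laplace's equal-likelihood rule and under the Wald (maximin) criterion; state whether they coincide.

Row averages: A=28.75, B=29.25, C=26.5, D=26.25, E=25, F=28.5
Highest average = 29.25 → B.
Row minima: A=22, B=25, C=24, D=22, E=22, F=26
Best worst-case = 26 → F.

laplace → B; maximin → F (disagree)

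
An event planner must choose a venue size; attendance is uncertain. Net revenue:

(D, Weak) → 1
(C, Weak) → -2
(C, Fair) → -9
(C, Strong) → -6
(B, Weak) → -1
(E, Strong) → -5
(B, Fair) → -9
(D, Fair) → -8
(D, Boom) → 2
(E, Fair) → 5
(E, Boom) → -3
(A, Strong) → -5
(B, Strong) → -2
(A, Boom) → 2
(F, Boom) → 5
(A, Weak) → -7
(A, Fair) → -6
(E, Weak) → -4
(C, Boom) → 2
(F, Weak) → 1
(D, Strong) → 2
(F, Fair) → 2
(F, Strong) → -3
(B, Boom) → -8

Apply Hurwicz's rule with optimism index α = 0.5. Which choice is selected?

F

A: 0.5·2 + 0.5·(-7) = -2.5
B: 0.5·(-1) + 0.5·(-9) = -5
C: 0.5·2 + 0.5·(-9) = -3.5
D: 0.5·2 + 0.5·(-8) = -3
E: 0.5·5 + 0.5·(-5) = 0
F: 0.5·5 + 0.5·(-3) = 1
Highest Hurwicz score = 1 → F.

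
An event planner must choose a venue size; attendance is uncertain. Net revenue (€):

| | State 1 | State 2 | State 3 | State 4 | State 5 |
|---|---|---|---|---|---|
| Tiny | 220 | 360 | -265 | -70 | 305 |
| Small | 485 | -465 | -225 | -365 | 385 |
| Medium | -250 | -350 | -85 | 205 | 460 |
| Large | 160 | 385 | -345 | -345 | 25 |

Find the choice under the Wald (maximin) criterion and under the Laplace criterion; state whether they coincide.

Row minima: Tiny=-265, Small=-465, Medium=-350, Large=-345
Best worst-case = -265 → Tiny.
Row averages: Tiny=110, Small=-37, Medium=-4, Large=-24
Highest average = 110 → Tiny.

maximin → Tiny; laplace → Tiny (agree)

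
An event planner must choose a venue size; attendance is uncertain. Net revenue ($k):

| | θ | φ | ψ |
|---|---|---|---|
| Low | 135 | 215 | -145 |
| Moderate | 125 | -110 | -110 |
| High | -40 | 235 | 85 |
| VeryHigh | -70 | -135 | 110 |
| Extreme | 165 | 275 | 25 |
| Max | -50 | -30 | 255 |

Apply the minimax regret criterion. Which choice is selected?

Column bests: θ=165, φ=275, ψ=255.
Low regrets: 30, 60, 400 → max 400
Moderate regrets: 40, 385, 365 → max 385
High regrets: 205, 40, 170 → max 205
VeryHigh regrets: 235, 410, 145 → max 410
Extreme regrets: 0, 0, 230 → max 230
Max regrets: 215, 305, 0 → max 305
Smallest max regret = 205 → High.

High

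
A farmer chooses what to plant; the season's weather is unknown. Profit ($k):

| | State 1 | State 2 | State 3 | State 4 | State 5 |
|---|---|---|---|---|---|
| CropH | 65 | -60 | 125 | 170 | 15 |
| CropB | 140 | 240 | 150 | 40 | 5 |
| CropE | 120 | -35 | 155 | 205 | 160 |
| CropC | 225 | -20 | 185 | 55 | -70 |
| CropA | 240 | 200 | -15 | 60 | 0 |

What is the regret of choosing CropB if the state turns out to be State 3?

35

Best payoff under State 3 is 185.
Regret = 185 − 150 = 35.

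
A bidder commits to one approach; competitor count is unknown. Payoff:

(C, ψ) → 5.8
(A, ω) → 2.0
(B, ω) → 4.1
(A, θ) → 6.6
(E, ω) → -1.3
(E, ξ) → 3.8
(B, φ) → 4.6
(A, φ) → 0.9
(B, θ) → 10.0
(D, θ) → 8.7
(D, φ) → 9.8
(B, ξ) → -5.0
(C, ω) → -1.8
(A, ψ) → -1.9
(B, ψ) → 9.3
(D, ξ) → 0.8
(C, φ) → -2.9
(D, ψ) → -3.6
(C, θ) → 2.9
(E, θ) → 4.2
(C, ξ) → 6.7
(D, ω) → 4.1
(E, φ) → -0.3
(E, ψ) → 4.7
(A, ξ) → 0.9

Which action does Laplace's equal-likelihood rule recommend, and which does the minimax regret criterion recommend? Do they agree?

Row averages: A=1.7, B=4.6, C=2.14, D=3.96, E=2.22
Highest average = 4.6 → B.
Column bests: θ=10.0, φ=9.8, ψ=9.3, ω=4.1, ξ=6.7.
A regrets: 3.4, 8.9, 11.2, 2.1, 5.8 → max 11.2
B regrets: 0.0, 5.2, 0.0, 0.0, 11.7 → max 11.7
C regrets: 7.1, 12.7, 3.5, 5.9, 0.0 → max 12.7
D regrets: 1.3, 0.0, 12.9, 0.0, 5.9 → max 12.9
E regrets: 5.8, 10.1, 4.6, 5.4, 2.9 → max 10.1
Smallest max regret = 10.1 → E.

laplace → B; minimax regret → E (disagree)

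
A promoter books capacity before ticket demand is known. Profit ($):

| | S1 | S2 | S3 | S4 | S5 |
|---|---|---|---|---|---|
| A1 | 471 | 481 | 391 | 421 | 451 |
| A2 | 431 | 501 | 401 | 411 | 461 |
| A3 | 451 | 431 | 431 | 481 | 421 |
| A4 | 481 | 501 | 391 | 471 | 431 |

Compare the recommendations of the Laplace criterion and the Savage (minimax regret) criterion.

Row averages: A1=443, A2=441, A3=443, A4=455
Highest average = 455 → A4.
Column bests: S1=481, S2=501, S3=431, S4=481, S5=461.
A1 regrets: 10, 20, 40, 60, 10 → max 60
A2 regrets: 50, 0, 30, 70, 0 → max 70
A3 regrets: 30, 70, 0, 0, 40 → max 70
A4 regrets: 0, 0, 40, 10, 30 → max 40
Smallest max regret = 40 → A4.

laplace → A4; minimax regret → A4 (agree)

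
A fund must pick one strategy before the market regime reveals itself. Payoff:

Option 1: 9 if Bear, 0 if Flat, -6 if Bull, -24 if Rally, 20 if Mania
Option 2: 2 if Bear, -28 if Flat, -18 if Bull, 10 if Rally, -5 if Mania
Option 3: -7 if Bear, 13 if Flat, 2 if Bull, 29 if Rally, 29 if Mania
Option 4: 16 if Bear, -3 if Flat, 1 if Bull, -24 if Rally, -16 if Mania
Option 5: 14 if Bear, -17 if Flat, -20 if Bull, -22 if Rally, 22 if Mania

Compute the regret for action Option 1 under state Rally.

Best payoff under Rally is 29.
Regret = 29 − (-24) = 53.

53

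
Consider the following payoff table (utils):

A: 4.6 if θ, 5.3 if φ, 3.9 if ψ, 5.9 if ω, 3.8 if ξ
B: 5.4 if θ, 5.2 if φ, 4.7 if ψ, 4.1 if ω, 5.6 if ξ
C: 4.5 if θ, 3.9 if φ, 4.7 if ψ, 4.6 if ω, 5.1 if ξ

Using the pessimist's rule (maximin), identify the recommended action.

B

Row minima: A=3.8, B=4.1, C=3.9
Best worst-case = 4.1 → B.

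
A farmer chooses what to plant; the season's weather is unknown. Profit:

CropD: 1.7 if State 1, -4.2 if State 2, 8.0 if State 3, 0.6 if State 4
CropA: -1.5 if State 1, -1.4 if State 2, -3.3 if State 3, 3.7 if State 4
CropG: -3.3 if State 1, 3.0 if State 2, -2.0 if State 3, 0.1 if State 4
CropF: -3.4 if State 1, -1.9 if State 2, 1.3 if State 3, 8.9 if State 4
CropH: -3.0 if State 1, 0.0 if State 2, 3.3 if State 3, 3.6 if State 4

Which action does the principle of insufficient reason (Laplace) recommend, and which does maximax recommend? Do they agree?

laplace → CropD; maximax → CropF (disagree)

Row averages: CropD=1.525, CropA=-0.625, CropG=-0.55, CropF=1.225, CropH=0.975
Highest average = 1.525 → CropD.
Row maxima: CropD=8.0, CropA=3.7, CropG=3.0, CropF=8.9, CropH=3.6
Best best-case = 8.9 → CropF.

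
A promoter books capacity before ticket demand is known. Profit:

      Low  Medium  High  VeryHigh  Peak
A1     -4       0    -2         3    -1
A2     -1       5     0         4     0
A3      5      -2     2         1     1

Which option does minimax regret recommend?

Column bests: Low=5, Medium=5, High=2, VeryHigh=4, Peak=1.
A1 regrets: 9, 5, 4, 1, 2 → max 9
A2 regrets: 6, 0, 2, 0, 1 → max 6
A3 regrets: 0, 7, 0, 3, 0 → max 7
Smallest max regret = 6 → A2.

A2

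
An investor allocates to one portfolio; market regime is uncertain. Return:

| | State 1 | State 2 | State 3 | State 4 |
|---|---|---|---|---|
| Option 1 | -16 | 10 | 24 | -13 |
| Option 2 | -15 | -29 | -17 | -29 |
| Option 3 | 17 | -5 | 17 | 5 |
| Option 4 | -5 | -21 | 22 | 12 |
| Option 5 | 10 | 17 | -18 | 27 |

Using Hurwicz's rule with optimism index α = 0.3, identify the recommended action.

Option 3

Option 1: 0.3·24 + 0.7·(-16) = -4
Option 2: 0.3·(-15) + 0.7·(-29) = -24.8
Option 3: 0.3·17 + 0.7·(-5) = 1.6
Option 4: 0.3·22 + 0.7·(-21) = -8.1
Option 5: 0.3·27 + 0.7·(-18) = -4.5
Highest Hurwicz score = 1.6 → Option 3.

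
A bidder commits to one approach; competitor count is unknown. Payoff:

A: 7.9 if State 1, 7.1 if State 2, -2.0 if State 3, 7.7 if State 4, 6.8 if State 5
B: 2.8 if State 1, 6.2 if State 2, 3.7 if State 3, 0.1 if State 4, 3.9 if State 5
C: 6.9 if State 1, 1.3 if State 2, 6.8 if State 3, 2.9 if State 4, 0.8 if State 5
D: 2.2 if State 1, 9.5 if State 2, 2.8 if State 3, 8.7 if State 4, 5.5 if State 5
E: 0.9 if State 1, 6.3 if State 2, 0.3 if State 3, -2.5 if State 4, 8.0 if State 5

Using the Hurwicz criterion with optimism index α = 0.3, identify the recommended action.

D

A: 0.3·7.9 + 0.7·(-2.0) = 0.97
B: 0.3·6.2 + 0.7·0.1 = 1.93
C: 0.3·6.9 + 0.7·0.8 = 2.63
D: 0.3·9.5 + 0.7·2.2 = 4.39
E: 0.3·8.0 + 0.7·(-2.5) = 0.65
Highest Hurwicz score = 4.39 → D.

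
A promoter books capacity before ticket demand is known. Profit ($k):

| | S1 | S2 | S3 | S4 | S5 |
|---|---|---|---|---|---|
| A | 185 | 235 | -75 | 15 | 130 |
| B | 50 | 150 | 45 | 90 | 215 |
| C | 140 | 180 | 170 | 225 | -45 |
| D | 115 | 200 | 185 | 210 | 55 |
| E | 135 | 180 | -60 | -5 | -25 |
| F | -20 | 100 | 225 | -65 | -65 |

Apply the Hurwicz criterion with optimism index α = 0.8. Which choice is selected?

A: 0.8·235 + 0.2·(-75) = 173
B: 0.8·215 + 0.2·45 = 181
C: 0.8·225 + 0.2·(-45) = 171
D: 0.8·210 + 0.2·55 = 179
E: 0.8·180 + 0.2·(-60) = 132
F: 0.8·225 + 0.2·(-65) = 167
Highest Hurwicz score = 181 → B.

B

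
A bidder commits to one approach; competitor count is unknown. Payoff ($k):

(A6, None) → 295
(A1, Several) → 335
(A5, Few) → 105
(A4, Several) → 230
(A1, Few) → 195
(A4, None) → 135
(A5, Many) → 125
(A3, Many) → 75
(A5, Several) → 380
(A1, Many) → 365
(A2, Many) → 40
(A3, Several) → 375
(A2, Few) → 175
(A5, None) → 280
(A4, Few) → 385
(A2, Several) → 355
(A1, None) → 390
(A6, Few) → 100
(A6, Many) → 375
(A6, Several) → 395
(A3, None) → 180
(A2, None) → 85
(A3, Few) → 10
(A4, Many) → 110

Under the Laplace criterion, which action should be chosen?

A1

Row averages: A1=321.25, A2=163.75, A3=160, A4=215, A5=222.5, A6=291.25
Highest average = 321.25 → A1.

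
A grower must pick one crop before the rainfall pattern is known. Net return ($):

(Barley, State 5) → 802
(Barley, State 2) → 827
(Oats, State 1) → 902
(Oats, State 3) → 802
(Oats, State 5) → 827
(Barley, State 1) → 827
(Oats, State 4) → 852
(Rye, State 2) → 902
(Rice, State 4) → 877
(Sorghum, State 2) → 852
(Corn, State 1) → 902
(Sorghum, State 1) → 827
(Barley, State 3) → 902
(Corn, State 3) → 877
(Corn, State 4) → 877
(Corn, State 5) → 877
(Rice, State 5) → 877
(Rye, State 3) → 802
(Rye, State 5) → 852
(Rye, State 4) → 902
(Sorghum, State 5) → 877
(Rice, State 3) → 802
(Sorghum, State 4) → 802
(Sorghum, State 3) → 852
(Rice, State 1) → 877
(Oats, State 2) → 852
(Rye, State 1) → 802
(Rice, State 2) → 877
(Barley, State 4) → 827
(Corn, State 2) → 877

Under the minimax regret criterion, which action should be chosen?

Corn

Column bests: State 1=902, State 2=902, State 3=902, State 4=902, State 5=877.
Corn regrets: 0, 25, 25, 25, 0 → max 25
Rye regrets: 100, 0, 100, 0, 25 → max 100
Barley regrets: 75, 75, 0, 75, 75 → max 75
Rice regrets: 25, 25, 100, 25, 0 → max 100
Oats regrets: 0, 50, 100, 50, 50 → max 100
Sorghum regrets: 75, 50, 50, 100, 0 → max 100
Smallest max regret = 25 → Corn.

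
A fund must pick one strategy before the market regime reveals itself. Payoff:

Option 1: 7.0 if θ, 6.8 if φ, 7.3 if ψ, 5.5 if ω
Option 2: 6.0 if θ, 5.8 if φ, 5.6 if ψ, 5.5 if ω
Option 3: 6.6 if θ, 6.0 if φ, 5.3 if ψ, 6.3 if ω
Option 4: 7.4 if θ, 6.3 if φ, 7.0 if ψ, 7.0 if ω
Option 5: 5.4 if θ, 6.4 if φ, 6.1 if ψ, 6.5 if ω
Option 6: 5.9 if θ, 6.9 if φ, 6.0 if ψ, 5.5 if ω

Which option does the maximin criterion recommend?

Row minima: Option 1=5.5, Option 2=5.5, Option 3=5.3, Option 4=6.3, Option 5=5.4, Option 6=5.5
Best worst-case = 6.3 → Option 4.

Option 4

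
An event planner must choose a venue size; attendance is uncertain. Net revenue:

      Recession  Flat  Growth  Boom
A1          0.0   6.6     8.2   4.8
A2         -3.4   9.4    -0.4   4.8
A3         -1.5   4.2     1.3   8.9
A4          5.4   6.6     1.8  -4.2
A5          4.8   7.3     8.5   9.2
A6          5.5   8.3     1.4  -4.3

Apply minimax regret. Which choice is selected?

A5

Column bests: Recession=5.5, Flat=9.4, Growth=8.5, Boom=9.2.
A1 regrets: 5.5, 2.8, 0.3, 4.4 → max 5.5
A2 regrets: 8.9, 0.0, 8.9, 4.4 → max 8.9
A3 regrets: 7.0, 5.2, 7.2, 0.3 → max 7.2
A4 regrets: 0.1, 2.8, 6.7, 13.4 → max 13.4
A5 regrets: 0.7, 2.1, 0.0, 0.0 → max 2.1
A6 regrets: 0.0, 1.1, 7.1, 13.5 → max 13.5
Smallest max regret = 2.1 → A5.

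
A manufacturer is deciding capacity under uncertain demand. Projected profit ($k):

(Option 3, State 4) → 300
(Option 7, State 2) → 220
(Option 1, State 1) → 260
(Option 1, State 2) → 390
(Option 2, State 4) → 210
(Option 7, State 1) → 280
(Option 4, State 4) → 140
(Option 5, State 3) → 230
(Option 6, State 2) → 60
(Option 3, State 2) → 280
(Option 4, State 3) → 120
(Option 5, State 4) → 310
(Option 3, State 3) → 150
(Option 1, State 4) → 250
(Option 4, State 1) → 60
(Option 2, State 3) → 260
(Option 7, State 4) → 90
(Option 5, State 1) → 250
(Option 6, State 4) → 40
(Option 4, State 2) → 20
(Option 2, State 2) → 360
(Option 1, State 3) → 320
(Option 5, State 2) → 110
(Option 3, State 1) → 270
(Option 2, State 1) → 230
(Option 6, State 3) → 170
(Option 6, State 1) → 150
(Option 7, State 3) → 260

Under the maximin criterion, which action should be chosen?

Row minima: Option 1=250, Option 2=210, Option 3=150, Option 4=20, Option 5=110, Option 6=40, Option 7=90
Best worst-case = 250 → Option 1.

Option 1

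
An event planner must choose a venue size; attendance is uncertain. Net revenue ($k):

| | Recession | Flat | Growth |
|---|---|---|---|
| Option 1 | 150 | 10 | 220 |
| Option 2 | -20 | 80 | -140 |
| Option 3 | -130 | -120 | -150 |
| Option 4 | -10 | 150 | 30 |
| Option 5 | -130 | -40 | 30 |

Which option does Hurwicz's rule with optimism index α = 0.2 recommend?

Option 1

Option 1: 0.2·220 + 0.8·10 = 52
Option 2: 0.2·80 + 0.8·(-140) = -96
Option 3: 0.2·(-120) + 0.8·(-150) = -144
Option 4: 0.2·150 + 0.8·(-10) = 22
Option 5: 0.2·30 + 0.8·(-130) = -98
Highest Hurwicz score = 52 → Option 1.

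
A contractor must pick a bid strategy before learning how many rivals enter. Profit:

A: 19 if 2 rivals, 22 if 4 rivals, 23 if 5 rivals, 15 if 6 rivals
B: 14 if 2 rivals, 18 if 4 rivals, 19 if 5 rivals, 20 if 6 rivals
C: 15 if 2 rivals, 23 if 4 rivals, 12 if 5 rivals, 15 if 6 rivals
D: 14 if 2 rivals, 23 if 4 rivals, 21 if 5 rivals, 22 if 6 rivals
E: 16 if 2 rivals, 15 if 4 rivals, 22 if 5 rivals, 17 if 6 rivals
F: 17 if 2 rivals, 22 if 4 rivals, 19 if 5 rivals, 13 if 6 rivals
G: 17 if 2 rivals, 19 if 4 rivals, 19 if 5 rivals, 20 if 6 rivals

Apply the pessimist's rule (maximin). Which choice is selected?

G

Row minima: A=15, B=14, C=12, D=14, E=15, F=13, G=17
Best worst-case = 17 → G.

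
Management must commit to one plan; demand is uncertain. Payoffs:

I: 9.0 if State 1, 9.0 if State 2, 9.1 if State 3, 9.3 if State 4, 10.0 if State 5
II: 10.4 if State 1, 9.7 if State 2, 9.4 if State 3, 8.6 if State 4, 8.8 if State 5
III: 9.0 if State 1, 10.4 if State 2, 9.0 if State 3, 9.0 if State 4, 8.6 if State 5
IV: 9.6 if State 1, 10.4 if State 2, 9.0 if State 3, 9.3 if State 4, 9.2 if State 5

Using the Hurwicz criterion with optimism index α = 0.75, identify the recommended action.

IV

I: 0.75·10.0 + 0.25·9.0 = 9.75
II: 0.75·10.4 + 0.25·8.6 = 9.95
III: 0.75·10.4 + 0.25·8.6 = 9.95
IV: 0.75·10.4 + 0.25·9.0 = 10.05
Highest Hurwicz score = 10.05 → IV.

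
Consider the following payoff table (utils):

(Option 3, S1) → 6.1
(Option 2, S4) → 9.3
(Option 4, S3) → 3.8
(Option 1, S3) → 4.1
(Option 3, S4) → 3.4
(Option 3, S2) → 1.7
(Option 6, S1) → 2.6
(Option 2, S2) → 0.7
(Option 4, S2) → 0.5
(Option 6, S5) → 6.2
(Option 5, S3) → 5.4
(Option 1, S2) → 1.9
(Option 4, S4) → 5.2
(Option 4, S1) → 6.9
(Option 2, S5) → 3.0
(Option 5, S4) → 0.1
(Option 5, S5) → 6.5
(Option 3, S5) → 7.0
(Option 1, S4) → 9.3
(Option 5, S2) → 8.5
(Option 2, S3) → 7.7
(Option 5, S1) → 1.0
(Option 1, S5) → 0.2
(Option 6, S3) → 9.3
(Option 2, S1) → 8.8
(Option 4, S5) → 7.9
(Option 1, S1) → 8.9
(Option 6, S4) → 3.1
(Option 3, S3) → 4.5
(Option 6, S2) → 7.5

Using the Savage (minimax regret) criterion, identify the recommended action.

Column bests: S1=8.9, S2=8.5, S3=9.3, S4=9.3, S5=7.9.
Option 1 regrets: 0.0, 6.6, 5.2, 0.0, 7.7 → max 7.7
Option 2 regrets: 0.1, 7.8, 1.6, 0.0, 4.9 → max 7.8
Option 3 regrets: 2.8, 6.8, 4.8, 5.9, 0.9 → max 6.8
Option 4 regrets: 2.0, 8.0, 5.5, 4.1, 0.0 → max 8.0
Option 5 regrets: 7.9, 0.0, 3.9, 9.2, 1.4 → max 9.2
Option 6 regrets: 6.3, 1.0, 0.0, 6.2, 1.7 → max 6.3
Smallest max regret = 6.3 → Option 6.

Option 6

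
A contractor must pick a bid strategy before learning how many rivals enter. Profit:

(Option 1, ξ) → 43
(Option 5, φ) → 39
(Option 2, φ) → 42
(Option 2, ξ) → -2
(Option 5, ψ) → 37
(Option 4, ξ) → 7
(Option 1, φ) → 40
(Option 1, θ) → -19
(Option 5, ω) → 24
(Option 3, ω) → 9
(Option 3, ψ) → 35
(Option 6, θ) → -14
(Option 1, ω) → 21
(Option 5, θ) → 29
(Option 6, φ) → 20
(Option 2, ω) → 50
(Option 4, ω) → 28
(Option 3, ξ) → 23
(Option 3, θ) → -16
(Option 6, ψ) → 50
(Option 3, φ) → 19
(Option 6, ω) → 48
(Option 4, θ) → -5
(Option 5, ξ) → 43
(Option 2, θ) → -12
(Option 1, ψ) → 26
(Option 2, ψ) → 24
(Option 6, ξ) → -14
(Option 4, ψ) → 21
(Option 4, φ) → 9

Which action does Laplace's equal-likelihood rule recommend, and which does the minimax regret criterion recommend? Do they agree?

Row averages: Option 1=22.2, Option 2=20.4, Option 3=14, Option 4=12, Option 5=34.4, Option 6=18
Highest average = 34.4 → Option 5.
Column bests: θ=29, φ=42, ψ=50, ω=50, ξ=43.
Option 1 regrets: 48, 2, 24, 29, 0 → max 48
Option 2 regrets: 41, 0, 26, 0, 45 → max 45
Option 3 regrets: 45, 23, 15, 41, 20 → max 45
Option 4 regrets: 34, 33, 29, 22, 36 → max 36
Option 5 regrets: 0, 3, 13, 26, 0 → max 26
Option 6 regrets: 43, 22, 0, 2, 57 → max 57
Smallest max regret = 26 → Option 5.

laplace → Option 5; minimax regret → Option 5 (agree)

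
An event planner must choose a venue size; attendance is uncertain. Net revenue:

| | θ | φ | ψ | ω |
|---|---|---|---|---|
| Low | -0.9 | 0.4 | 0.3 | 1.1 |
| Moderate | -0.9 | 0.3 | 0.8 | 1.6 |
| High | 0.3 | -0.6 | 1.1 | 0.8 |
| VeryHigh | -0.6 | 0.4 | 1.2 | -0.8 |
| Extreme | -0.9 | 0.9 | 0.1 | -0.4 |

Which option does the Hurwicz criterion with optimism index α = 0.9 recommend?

Moderate

Low: 0.9·1.1 + 0.1·(-0.9) = 0.9
Moderate: 0.9·1.6 + 0.1·(-0.9) = 1.35
High: 0.9·1.1 + 0.1·(-0.6) = 0.93
VeryHigh: 0.9·1.2 + 0.1·(-0.8) = 1
Extreme: 0.9·0.9 + 0.1·(-0.9) = 0.72
Highest Hurwicz score = 1.35 → Moderate.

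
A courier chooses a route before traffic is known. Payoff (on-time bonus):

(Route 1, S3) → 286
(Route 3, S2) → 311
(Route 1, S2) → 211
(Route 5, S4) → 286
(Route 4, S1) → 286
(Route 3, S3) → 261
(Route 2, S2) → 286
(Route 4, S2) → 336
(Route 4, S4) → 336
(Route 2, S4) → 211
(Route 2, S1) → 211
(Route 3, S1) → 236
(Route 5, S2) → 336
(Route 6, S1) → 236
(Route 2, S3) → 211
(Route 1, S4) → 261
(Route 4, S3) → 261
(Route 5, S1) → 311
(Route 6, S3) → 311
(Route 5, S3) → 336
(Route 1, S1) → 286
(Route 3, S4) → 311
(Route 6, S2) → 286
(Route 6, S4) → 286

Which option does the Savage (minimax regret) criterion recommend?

Column bests: S1=311, S2=336, S3=336, S4=336.
Route 1 regrets: 25, 125, 50, 75 → max 125
Route 2 regrets: 100, 50, 125, 125 → max 125
Route 3 regrets: 75, 25, 75, 25 → max 75
Route 4 regrets: 25, 0, 75, 0 → max 75
Route 5 regrets: 0, 0, 0, 50 → max 50
Route 6 regrets: 75, 50, 25, 50 → max 75
Smallest max regret = 50 → Route 5.

Route 5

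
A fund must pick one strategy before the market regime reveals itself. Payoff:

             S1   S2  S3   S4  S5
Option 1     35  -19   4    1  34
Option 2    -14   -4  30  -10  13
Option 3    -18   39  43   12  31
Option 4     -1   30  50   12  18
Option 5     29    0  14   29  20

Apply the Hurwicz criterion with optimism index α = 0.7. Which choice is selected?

Option 4

Option 1: 0.7·35 + 0.3·(-19) = 18.8
Option 2: 0.7·30 + 0.3·(-14) = 16.8
Option 3: 0.7·43 + 0.3·(-18) = 24.7
Option 4: 0.7·50 + 0.3·(-1) = 34.7
Option 5: 0.7·29 + 0.3·0 = 20.3
Highest Hurwicz score = 34.7 → Option 4.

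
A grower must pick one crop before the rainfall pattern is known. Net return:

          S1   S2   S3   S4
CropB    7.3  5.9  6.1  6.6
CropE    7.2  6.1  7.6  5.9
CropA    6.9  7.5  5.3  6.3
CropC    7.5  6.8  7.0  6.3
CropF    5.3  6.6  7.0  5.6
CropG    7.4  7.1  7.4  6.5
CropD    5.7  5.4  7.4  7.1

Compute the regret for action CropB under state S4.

Best payoff under S4 is 7.1.
Regret = 7.1 − 6.6 = 0.5.

0.5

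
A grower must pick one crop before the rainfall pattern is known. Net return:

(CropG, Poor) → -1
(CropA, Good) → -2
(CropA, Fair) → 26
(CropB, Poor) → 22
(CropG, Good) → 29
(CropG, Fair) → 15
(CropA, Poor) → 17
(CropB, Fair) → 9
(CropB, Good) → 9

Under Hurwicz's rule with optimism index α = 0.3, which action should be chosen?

CropB

CropA: 0.3·26 + 0.7·(-2) = 6.4
CropG: 0.3·29 + 0.7·(-1) = 8
CropB: 0.3·22 + 0.7·9 = 12.9
Highest Hurwicz score = 12.9 → CropB.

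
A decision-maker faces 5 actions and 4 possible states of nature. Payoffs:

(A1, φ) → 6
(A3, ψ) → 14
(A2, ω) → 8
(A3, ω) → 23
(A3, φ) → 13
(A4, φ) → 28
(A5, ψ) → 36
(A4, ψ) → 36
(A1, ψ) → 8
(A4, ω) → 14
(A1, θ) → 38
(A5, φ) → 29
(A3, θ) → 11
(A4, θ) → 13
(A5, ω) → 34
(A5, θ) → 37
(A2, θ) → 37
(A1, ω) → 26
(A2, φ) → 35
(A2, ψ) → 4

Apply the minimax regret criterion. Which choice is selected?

A5

Column bests: θ=38, φ=35, ψ=36, ω=34.
A1 regrets: 0, 29, 28, 8 → max 29
A2 regrets: 1, 0, 32, 26 → max 32
A3 regrets: 27, 22, 22, 11 → max 27
A4 regrets: 25, 7, 0, 20 → max 25
A5 regrets: 1, 6, 0, 0 → max 6
Smallest max regret = 6 → A5.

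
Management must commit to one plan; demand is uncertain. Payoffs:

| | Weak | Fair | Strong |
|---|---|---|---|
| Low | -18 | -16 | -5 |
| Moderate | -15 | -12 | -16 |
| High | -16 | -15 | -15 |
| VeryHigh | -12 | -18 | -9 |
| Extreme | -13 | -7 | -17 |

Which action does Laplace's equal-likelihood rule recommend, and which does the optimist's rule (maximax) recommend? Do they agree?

Row averages: Low=-13, Moderate=-43/3, High=-46/3, VeryHigh=-13, Extreme=-37/3
Highest average = -37/3 → Extreme.
Row maxima: Low=-5, Moderate=-12, High=-15, VeryHigh=-9, Extreme=-7
Best best-case = -5 → Low.

laplace → Extreme; maximax → Low (disagree)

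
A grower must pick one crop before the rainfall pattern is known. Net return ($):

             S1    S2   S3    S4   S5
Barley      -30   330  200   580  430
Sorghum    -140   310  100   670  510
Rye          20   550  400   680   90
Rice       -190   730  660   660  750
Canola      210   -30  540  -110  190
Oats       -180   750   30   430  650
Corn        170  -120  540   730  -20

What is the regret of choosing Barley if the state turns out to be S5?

Best payoff under S5 is 750.
Regret = 750 − 430 = 320.

320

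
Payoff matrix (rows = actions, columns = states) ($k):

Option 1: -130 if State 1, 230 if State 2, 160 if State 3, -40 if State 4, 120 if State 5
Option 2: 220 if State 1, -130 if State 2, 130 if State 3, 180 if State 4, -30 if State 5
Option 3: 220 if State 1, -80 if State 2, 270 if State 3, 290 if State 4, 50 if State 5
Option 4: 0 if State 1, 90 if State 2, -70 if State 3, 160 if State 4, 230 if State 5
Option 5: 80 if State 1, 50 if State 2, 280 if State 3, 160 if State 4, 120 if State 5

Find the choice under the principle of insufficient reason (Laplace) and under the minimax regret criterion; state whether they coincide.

Row averages: Option 1=68, Option 2=74, Option 3=150, Option 4=82, Option 5=138
Highest average = 150 → Option 3.
Column bests: State 1=220, State 2=230, State 3=280, State 4=290, State 5=230.
Option 1 regrets: 350, 0, 120, 330, 110 → max 350
Option 2 regrets: 0, 360, 150, 110, 260 → max 360
Option 3 regrets: 0, 310, 10, 0, 180 → max 310
Option 4 regrets: 220, 140, 350, 130, 0 → max 350
Option 5 regrets: 140, 180, 0, 130, 110 → max 180
Smallest max regret = 180 → Option 5.

laplace → Option 3; minimax regret → Option 5 (disagree)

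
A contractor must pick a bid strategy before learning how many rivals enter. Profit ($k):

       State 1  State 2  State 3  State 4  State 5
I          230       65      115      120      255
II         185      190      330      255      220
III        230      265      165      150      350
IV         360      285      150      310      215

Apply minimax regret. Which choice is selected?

III

Column bests: State 1=360, State 2=285, State 3=330, State 4=310, State 5=350.
I regrets: 130, 220, 215, 190, 95 → max 220
II regrets: 175, 95, 0, 55, 130 → max 175
III regrets: 130, 20, 165, 160, 0 → max 165
IV regrets: 0, 0, 180, 0, 135 → max 180
Smallest max regret = 165 → III.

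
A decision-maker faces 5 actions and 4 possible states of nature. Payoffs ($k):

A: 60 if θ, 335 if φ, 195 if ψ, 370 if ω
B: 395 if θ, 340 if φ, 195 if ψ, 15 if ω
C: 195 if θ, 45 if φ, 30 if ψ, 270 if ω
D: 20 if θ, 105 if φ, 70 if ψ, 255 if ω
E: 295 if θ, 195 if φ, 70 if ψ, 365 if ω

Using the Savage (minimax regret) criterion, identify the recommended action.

E

Column bests: θ=395, φ=340, ψ=195, ω=370.
A regrets: 335, 5, 0, 0 → max 335
B regrets: 0, 0, 0, 355 → max 355
C regrets: 200, 295, 165, 100 → max 295
D regrets: 375, 235, 125, 115 → max 375
E regrets: 100, 145, 125, 5 → max 145
Smallest max regret = 145 → E.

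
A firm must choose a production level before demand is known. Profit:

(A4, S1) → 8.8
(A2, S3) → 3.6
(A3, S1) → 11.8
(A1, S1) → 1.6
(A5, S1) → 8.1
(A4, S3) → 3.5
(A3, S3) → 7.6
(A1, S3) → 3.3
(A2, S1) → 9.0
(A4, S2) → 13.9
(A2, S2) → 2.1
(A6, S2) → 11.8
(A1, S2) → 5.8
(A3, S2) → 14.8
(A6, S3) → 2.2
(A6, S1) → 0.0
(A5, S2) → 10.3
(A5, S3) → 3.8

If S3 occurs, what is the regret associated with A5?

3.8

Best payoff under S3 is 7.6.
Regret = 7.6 − 3.8 = 3.8.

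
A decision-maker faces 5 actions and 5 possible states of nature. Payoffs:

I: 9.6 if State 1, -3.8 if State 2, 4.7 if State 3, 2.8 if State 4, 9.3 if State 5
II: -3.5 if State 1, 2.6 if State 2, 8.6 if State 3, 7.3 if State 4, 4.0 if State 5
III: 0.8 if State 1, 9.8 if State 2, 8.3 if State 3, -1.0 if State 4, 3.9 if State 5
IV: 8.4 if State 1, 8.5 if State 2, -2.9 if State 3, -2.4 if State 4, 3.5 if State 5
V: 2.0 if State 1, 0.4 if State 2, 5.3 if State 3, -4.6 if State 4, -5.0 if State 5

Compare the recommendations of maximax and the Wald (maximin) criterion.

Row maxima: I=9.6, II=8.6, III=9.8, IV=8.5, V=5.3
Best best-case = 9.8 → III.
Row minima: I=-3.8, II=-3.5, III=-1.0, IV=-2.9, V=-5.0
Best worst-case = -1.0 → III.

maximax → III; maximin → III (agree)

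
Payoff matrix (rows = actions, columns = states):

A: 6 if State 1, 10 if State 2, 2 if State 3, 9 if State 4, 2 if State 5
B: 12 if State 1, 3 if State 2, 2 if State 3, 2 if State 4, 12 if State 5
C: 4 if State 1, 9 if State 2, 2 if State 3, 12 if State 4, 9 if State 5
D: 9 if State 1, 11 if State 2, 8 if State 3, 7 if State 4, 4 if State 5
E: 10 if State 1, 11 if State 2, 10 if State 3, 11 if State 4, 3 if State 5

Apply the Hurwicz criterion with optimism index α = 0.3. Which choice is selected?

A: 0.3·10 + 0.7·2 = 4.4
B: 0.3·12 + 0.7·2 = 5
C: 0.3·12 + 0.7·2 = 5
D: 0.3·11 + 0.7·4 = 6.1
E: 0.3·11 + 0.7·3 = 5.4
Highest Hurwicz score = 6.1 → D.

D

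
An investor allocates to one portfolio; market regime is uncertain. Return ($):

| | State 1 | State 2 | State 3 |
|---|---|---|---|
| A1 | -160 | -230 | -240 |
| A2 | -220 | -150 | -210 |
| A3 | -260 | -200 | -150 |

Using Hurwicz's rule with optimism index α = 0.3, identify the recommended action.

A1: 0.3·(-160) + 0.7·(-240) = -216
A2: 0.3·(-150) + 0.7·(-220) = -199
A3: 0.3·(-150) + 0.7·(-260) = -227
Highest Hurwicz score = -199 → A2.

A2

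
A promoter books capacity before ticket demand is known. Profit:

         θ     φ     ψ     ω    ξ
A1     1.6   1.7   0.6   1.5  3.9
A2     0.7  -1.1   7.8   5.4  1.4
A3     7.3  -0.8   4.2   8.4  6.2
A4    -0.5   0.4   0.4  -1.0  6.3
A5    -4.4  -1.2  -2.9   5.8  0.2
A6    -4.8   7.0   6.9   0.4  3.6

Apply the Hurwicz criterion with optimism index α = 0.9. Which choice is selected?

A3

A1: 0.9·3.9 + 0.1·0.6 = 3.57
A2: 0.9·7.8 + 0.1·(-1.1) = 6.91
A3: 0.9·8.4 + 0.1·(-0.8) = 7.48
A4: 0.9·6.3 + 0.1·(-1.0) = 5.57
A5: 0.9·5.8 + 0.1·(-4.4) = 4.78
A6: 0.9·7.0 + 0.1·(-4.8) = 5.82
Highest Hurwicz score = 7.48 → A3.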